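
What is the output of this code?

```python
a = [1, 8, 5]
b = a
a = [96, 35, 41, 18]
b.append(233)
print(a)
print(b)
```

Key concept: rebinding vs mutation: a is rebound to a new list, b still points at the original.
Step by step:
`a = [1, 8, 5]` → a = [1, 8, 5]
`b = a` → b = [1, 8, 5] (same object as a)
`a = [96, 35, 41, 18]` → a = [96, 35, 41, 18]
`b.append(233)` → b = [1, 8, 5, 233]
`print(a)` → prints [96, 35, 41, 18]
`print(b)` → prints [1, 8, 5, 233]

Answer:
[96, 35, 41, 18]
[1, 8, 5, 233]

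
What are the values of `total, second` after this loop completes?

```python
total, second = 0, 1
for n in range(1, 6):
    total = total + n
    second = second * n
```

Sum and factorial of 1 to 5
`total, second` takes the values: (0, 1) → (1, 1) → (3, 1) → (3, 2) → (6, 2) → (6, 6) → (10, 6) → (10, 24) → (15, 24) → (15, 120)

Answer: 15, 120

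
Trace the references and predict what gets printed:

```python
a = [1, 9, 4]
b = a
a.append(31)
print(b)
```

Key concept: basic list aliasing.
Step by step:
`a = [1, 9, 4]` → a = [1, 9, 4]
`b = a` → b = [1, 9, 4] (same object as a)
`a.append(31)` → a = [1, 9, 4, 31] (same object as b); b = [1, 9, 4, 31] (same object as a)
`print(b)` → prints [1, 9, 4, 31]

Answer: [1, 9, 4, 31]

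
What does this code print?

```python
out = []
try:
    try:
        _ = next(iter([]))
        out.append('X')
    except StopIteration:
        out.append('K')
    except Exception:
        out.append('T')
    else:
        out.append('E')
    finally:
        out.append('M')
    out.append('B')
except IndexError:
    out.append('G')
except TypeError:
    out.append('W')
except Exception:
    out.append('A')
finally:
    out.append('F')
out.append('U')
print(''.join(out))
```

Execution trace: 'K' (inner except StopIteration) → 'M' (inner finally) → 'B' (try body, no exception) → 'F' (finally) → 'U' (after the try/except). Output: KMBFU

Answer: KMBFU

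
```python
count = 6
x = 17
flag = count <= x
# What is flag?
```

Trace:
`count = 6` → count = 6
`x = 17` → x = 17
`flag = count <= x` → flag = True
So flag = True

Answer: True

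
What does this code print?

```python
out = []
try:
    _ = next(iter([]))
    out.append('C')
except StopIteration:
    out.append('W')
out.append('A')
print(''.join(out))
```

Execution trace: 'W' (except StopIteration) → 'A' (after the try/except). Output: WA

Answer: WA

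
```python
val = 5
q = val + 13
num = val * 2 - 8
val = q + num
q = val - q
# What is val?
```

Trace:
`val = 5` → val = 5
`q = val + 13` → q = 18
`num = val * 2 - 8` → num = 2
`val = q + num` → val = 20
`q = val - q` → q = 2
So val = 20

Answer: 20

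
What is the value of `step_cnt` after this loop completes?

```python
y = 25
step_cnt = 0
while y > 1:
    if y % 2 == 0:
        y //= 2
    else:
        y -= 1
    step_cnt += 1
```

Steps to reduce 25 to 1
`step_cnt` takes the values: 0 → 1 → 2 → 3 → 4 → 5 → 6

Answer: 6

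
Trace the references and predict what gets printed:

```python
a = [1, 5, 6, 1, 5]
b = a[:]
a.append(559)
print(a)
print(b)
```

Key concept: slice [:] creates copy.
Step by step:
`a = [1, 5, 6, 1, 5]` → a = [1, 5, 6, 1, 5]
`b = a[:]` → b = [1, 5, 6, 1, 5]
`a.append(559)` → a = [1, 5, 6, 1, 5, 559]
`print(a)` → prints [1, 5, 6, 1, 5, 559]
`print(b)` → prints [1, 5, 6, 1, 5]

Answer:
[1, 5, 6, 1, 5, 559]
[1, 5, 6, 1, 5]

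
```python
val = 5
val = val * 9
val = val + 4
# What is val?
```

Trace:
`val = 5` → val = 5
`val = val * 9` → val = 45
`val = val + 4` → val = 49
So val = 49

Answer: 49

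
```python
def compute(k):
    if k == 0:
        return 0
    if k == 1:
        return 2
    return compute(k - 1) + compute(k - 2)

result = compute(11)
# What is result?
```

Build up from base cases: compute(0)=0, compute(1)=2, compute(2)=2, compute(3)=4, compute(4)=6, compute(5)=10, compute(6)=16, ..., compute(11)=178

Answer: 178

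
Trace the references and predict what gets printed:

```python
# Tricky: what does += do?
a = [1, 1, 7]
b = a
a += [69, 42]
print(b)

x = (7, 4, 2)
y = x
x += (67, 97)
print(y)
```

Key concept: += behavior differs for mutable vs immutable.
Step by step:
`a = [1, 1, 7]` → a = [1, 1, 7]
`b = a` → b = [1, 1, 7] (same object as a)
`a += [69, 42]` → a = [1, 1, 7, 69, 42] (same object as b); b = [1, 1, 7, 69, 42] (same object as a)
`print(b)` → prints [1, 1, 7, 69, 42]
`x = (7, 4, 2)` → x = (7, 4, 2)
`y = x` → y = (7, 4, 2)
`x += (67, 97)` → x = (7, 4, 2, 67, 97)
`print(y)` → prints (7, 4, 2)

Answer:
[1, 1, 7, 69, 42]
(7, 4, 2)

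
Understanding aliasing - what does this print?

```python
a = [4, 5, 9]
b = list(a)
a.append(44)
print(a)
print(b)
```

Key concept: list() constructor creates copy.
Step by step:
`a = [4, 5, 9]` → a = [4, 5, 9]
`b = list(a)` → b = [4, 5, 9]
`a.append(44)` → a = [4, 5, 9, 44]
`print(a)` → prints [4, 5, 9, 44]
`print(b)` → prints [4, 5, 9]

Answer:
[4, 5, 9, 44]
[4, 5, 9]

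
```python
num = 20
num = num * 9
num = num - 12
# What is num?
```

Trace:
`num = 20` → num = 20
`num = num * 9` → num = 180
`num = num - 12` → num = 168
So num = 168

Answer: 168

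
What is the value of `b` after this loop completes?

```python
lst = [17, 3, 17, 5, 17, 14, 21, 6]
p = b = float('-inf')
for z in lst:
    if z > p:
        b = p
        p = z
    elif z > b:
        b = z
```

Second largest (with repeats) in [17, 3, 17, 5, 17, 14, 21, 6]
`b` takes the values: -inf → 3 → 17

Answer: 17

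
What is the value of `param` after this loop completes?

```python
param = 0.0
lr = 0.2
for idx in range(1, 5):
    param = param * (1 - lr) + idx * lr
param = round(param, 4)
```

Moving average with lr=0.2
`param` takes the values: 0.0 → 0.2 → 0.56 → 1.048 → 1.6384

Answer: 1.6384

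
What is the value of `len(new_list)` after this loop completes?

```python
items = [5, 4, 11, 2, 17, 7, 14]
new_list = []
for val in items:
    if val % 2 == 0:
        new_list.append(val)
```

Count even numbers in [5, 4, 11, 2, 17, 7, 14]
`new_list` takes the values: [] → [4] → [4, 2] → [4, 2, 14]
So `len(new_list)` = 3

Answer: 3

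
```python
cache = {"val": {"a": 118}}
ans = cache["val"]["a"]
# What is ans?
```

Trace:
`cache = {"val": {"a": 118}}` → cache = {'val': {'a': 118}}
`ans = cache["val"]["a"]` → ans = 118
So ans = 118

Answer: 118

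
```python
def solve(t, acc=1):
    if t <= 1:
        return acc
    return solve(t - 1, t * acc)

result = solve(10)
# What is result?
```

Accumulator trace (n, acc): (10, 1) -> (9, 10) -> (8, 90) -> (7, 720) -> (6, 5040) -> (5, 30240) -> (4, 151200) -> (3, 604800) -> (2, 1814400) -> (1, 3628800) -> return 3628800

Answer: 3628800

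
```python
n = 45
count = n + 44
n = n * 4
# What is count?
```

Trace:
`n = 45` → n = 45
`count = n + 44` → count = 89
`n = n * 4` → n = 180
So count = 89

Answer: 89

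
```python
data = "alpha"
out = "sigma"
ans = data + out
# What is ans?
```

Trace:
`data = "alpha"` → data = 'alpha'
`out = "sigma"` → out = 'sigma'
`ans = data + out` → ans = 'alphasigma'
So ans = 'alphasigma'

Answer: 'alphasigma'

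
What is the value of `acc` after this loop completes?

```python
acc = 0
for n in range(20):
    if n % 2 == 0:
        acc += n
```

Sum of even numbers 0 to 19
`acc` takes the values: 0 → 2 → 6 → 12 → 20 → 30 → 42 → 56 → 72 → 90

Answer: 90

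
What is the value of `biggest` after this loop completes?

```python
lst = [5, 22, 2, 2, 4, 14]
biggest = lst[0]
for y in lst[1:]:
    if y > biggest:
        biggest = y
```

Maximum of [5, 22, 2, 2, 4, 14]
`biggest` takes the values: 5 → 22

Answer: 22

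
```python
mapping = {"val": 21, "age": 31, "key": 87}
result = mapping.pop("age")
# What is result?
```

Trace:
`mapping = {"val": 21, "age": 31, "key": 87}` → mapping = {'val': 21, 'age': 31, 'key': 87}
`result = mapping.pop("age")` → mapping = {'val': 21, 'key': 87}; result = 31
So result = 31

Answer: 31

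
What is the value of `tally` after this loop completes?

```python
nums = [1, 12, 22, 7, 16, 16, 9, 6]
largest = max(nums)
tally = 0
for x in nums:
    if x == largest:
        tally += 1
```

Count of max value 22 in [1, 12, 22, 7, 16, 16, 9, 6]
`tally` takes the values: 0 → 1

Answer: 1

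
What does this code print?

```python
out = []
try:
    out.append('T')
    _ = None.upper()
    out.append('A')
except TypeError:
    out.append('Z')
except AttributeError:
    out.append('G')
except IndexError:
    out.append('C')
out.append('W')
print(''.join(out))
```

Execution trace: 'T' (try body) → 'G' (except AttributeError) → 'W' (after the try/except). Output: TGW

Answer: TGW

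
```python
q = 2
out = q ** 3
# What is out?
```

Trace:
`q = 2` → q = 2
`out = q ** 3` → out = 8
So out = 8

Answer: 8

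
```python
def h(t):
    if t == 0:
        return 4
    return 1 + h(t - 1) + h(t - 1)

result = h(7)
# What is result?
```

h(t) = 1 + 2·h(t-1), h(0)=4. Closed form: (4+1)·2^7 - 1 = 639.

Answer: 639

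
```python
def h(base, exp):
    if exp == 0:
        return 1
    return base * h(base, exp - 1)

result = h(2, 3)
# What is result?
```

h(2, 3) = 2 * 2 * 2 = 8

Answer: 8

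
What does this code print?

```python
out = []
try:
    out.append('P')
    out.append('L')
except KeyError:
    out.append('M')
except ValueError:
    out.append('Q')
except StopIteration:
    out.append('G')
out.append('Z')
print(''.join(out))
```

Execution trace: 'P' (try body) → 'L' (try body, no exception) → 'Z' (after the try/except). Output: PLZ

Answer: PLZ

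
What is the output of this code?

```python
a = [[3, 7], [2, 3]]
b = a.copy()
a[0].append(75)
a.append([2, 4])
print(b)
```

Key concept: shallow copy with nested lists.
Step by step:
`a = [[3, 7], [2, 3]]` → a = [[3, 7], [2, 3]]
`b = a.copy()` → b = [[3, 7], [2, 3]]
`a[0].append(75)` → a = [[3, 7, 75], [2, 3]]; b = [[3, 7, 75], [2, 3]]
`a.append([2, 4])` → a = [[3, 7, 75], [2, 3], [2, 4]]
`print(b)` → prints [[3, 7, 75], [2, 3]]

Answer: [[3, 7, 75], [2, 3]]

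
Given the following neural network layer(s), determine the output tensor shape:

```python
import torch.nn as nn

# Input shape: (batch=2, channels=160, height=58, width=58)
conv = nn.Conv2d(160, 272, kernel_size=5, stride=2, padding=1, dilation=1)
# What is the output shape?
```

Input: (2, 160, 58, 58) -> Output: (2, 272, 28, 28)

Answer: (2, 272, 28, 28)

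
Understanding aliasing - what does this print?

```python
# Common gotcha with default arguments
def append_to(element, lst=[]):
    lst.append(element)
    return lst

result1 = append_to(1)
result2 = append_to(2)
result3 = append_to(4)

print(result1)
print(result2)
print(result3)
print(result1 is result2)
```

Key concept: mutable default argument gotcha.
Step by step:
`result1 = append_to(1)` → result1 = [1]
`result2 = append_to(2)` → result1 = [1, 2] (same object as result2); result2 = [1, 2] (same object as result1)
`result3 = append_to(4)` → result1 = [1, 2, 4] (same object as result2, result3); result2 = [1, 2, 4] (same object as result1, result3); result3 = [1, 2, 4] (same object as result1, result2)
`print(result1)` → prints [1, 2, 4]
`print(result2)` → prints [1, 2, 4]
`print(result3)` → prints [1, 2, 4]
`print(result1 is result2)` → prints True

Answer:
[1, 2, 4]
[1, 2, 4]
[1, 2, 4]
True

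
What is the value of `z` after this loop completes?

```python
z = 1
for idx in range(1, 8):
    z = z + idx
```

Start at 1, add 1 through 7
`z` takes the values: 1 → 2 → 4 → 7 → 11 → 16 → 22 → 29

Answer: 29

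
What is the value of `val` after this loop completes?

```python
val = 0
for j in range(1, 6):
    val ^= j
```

XOR of 1 to 5
`val` takes the values: 0 → 1 → 3 → 0 → 4 → 1

Answer: 1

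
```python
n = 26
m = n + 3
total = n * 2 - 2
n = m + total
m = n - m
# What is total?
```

Trace:
`n = 26` → n = 26
`m = n + 3` → m = 29
`total = n * 2 - 2` → total = 50
`n = m + total` → n = 79
`m = n - m` → m = 50
So total = 50

Answer: 50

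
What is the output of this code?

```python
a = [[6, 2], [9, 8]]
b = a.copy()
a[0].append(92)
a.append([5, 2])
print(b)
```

Key concept: shallow copy with nested lists.
Step by step:
`a = [[6, 2], [9, 8]]` → a = [[6, 2], [9, 8]]
`b = a.copy()` → b = [[6, 2], [9, 8]]
`a[0].append(92)` → a = [[6, 2, 92], [9, 8]]; b = [[6, 2, 92], [9, 8]]
`a.append([5, 2])` → a = [[6, 2, 92], [9, 8], [5, 2]]
`print(b)` → prints [[6, 2, 92], [9, 8]]

Answer: [[6, 2, 92], [9, 8]]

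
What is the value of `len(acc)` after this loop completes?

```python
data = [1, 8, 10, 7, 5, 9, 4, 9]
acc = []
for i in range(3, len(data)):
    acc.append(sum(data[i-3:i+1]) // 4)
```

Number of 4-element averages
`acc` takes the values: [] → [6] → [6, 7] → [6, 7, 7] → [6, 7, 7, 6] → [6, 7, 7, 6, 6]
So `len(acc)` = 5

Answer: 5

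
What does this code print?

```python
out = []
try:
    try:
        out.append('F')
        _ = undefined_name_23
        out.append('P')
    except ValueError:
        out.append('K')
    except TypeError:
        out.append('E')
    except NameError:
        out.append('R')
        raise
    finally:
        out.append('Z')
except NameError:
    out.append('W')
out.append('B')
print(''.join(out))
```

Execution trace: 'F' (inner try body) → 'R' (inner except NameError) → 'Z' (inner finally) → 'W' (outer except NameError) → 'B' (after the try/except). Output: FRZWB

Answer: FRZWB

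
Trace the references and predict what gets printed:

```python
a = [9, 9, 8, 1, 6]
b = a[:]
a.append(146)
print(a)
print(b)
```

Key concept: slice [:] creates copy.
Step by step:
`a = [9, 9, 8, 1, 6]` → a = [9, 9, 8, 1, 6]
`b = a[:]` → b = [9, 9, 8, 1, 6]
`a.append(146)` → a = [9, 9, 8, 1, 6, 146]
`print(a)` → prints [9, 9, 8, 1, 6, 146]
`print(b)` → prints [9, 9, 8, 1, 6]

Answer:
[9, 9, 8, 1, 6, 146]
[9, 9, 8, 1, 6]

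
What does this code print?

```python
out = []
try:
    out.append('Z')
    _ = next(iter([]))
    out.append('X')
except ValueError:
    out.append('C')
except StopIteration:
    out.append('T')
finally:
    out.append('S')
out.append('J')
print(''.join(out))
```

Execution trace: 'Z' (try body) → 'T' (except StopIteration) → 'S' (finally) → 'J' (after the try/except). Output: ZTSJ

Answer: ZTSJ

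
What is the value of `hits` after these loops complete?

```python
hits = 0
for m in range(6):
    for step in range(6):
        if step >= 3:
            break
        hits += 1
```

Inner breaks at 3, outer runs 6 times
`hits` takes the values: 0 → 1 → 2 → 3 → 4 → 5 → 6 → 7 → 8 → 9 → 10 → 11 → 12 → 13 → 14 → 15 → 16 → 17 → 18

Answer: 18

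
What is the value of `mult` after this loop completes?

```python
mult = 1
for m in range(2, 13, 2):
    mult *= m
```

Product of even numbers 2 to 12
`mult` takes the values: 1 → 2 → 8 → 48 → 384 → 3840 → 46080

Answer: 46080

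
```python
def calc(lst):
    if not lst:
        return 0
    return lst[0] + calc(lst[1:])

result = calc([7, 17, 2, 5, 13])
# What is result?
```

7 + 17 + 2 + 5 + 13 + 0 = 44

Answer: 44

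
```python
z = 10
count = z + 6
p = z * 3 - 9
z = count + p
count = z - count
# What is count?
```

Trace:
`z = 10` → z = 10
`count = z + 6` → count = 16
`p = z * 3 - 9` → p = 21
`z = count + p` → z = 37
`count = z - count` → count = 21
So count = 21

Answer: 21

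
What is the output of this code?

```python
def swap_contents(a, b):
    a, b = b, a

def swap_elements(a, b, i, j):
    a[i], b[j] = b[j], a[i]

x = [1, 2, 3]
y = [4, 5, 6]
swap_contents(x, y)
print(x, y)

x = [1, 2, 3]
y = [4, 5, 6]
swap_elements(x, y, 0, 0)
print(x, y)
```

Key concept: parameter rebinding vs mutation.
Step by step:
`x = [1, 2, 3]` → x = [1, 2, 3]
`y = [4, 5, 6]` → y = [4, 5, 6]
`swap_contents(x, y)` → no visible change to tracked variables
`print(x, y)` → prints [1, 2, 3] [4, 5, 6]
`x = [1, 2, 3]` → x = [1, 2, 3]
`y = [4, 5, 6]` → y = [4, 5, 6]
`swap_elements(x, y, 0, 0)` → x = [4, 2, 3]; y = [1, 5, 6]
`print(x, y)` → prints [4, 2, 3] [1, 5, 6]

Answer:
[1, 2, 3] [4, 5, 6]
[4, 2, 3] [1, 5, 6]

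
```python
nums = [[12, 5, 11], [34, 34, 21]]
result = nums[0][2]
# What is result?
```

Trace:
`nums = [[12, 5, 11], [34, 34, 21]]` → nums = [[12, 5, 11], [34, 34, 21]]
`result = nums[0][2]` → result = 11
So result = 11

Answer: 11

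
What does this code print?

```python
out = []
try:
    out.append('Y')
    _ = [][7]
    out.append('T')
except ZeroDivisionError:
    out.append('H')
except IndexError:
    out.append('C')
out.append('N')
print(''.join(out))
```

Execution trace: 'Y' (try body) → 'C' (except IndexError) → 'N' (after the try/except). Output: YCN

Answer: YCN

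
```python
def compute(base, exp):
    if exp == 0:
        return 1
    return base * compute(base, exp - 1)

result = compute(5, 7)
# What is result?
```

compute(5, 7) = 5 * 5 * 5 * 5 * 5 * 5 * 5 = 78125

Answer: 78125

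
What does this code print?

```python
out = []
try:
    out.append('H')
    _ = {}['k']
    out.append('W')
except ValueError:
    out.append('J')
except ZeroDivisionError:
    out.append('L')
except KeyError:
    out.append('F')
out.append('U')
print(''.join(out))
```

Execution trace: 'H' (try body) → 'F' (except KeyError) → 'U' (after the try/except). Output: HFU

Answer: HFU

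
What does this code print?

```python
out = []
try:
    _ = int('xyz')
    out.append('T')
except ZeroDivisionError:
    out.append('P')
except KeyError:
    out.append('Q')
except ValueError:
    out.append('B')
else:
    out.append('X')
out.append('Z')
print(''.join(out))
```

Execution trace: 'B' (except ValueError) → 'Z' (after the try/except). Output: BZ

Answer: BZ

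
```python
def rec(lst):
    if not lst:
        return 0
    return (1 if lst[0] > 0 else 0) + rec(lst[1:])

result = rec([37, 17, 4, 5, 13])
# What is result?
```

Count of positive elements in [37, 17, 4, 5, 13] = 5

Answer: 5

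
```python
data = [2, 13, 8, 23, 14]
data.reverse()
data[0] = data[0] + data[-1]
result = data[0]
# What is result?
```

Trace:
`data = [2, 13, 8, 23, 14]` → data = [2, 13, 8, 23, 14]
`data.reverse()` → data = [14, 23, 8, 13, 2]
`data[0] = data[0] + data[-1]` → data = [16, 23, 8, 13, 2]
`result = data[0]` → result = 16
So result = 16

Answer: 16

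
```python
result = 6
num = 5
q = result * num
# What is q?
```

Trace:
`result = 6` → result = 6
`num = 5` → num = 5
`q = result * num` → q = 30
So q = 30

Answer: 30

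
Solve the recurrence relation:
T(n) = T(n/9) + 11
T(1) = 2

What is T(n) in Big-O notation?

Each step divides n by 9 and adds 11. After log_9(n) steps we reach T(1)=2. So T(n) = 11·log_9(n) + 2 = O(log n).

Answer: O(log n)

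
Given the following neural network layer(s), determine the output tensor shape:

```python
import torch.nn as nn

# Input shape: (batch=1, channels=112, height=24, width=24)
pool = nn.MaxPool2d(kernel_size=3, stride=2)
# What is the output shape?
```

Input: (1, 112, 24, 24) -> Output: (1, 112, 11, 11)

Answer: (1, 112, 11, 11)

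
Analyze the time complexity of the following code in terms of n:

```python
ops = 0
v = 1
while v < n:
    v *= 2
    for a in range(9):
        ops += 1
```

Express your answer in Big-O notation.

Each loop level contributes: log n × 1. Multiplying the contributions gives O(log n).

Answer: O(log n)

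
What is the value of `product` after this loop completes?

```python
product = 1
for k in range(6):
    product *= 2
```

2^6 = 64
`product` takes the values: 1 → 2 → 4 → 8 → 16 → 32 → 64

Answer: 64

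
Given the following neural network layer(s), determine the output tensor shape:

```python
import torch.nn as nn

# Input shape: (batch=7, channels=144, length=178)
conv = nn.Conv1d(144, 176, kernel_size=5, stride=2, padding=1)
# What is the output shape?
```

Input: (7, 144, 178) -> Output: (7, 176, 88)

Answer: (7, 176, 88)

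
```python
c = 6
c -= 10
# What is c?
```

Trace:
`c = 6` → c = 6
`c -= 10` → c = -4
So c = -4

Answer: -4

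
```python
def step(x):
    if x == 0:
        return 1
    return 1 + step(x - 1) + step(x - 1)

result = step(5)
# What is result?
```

step(x) = 1 + 2·step(x-1), step(0)=1. Closed form: (1+1)·2^5 - 1 = 63.

Answer: 63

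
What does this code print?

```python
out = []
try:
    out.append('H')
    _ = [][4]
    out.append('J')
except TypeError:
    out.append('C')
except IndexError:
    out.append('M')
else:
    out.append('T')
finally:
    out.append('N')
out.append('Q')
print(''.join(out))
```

Execution trace: 'H' (try body) → 'M' (except IndexError) → 'N' (finally) → 'Q' (after the try/except). Output: HMNQ

Answer: HMNQ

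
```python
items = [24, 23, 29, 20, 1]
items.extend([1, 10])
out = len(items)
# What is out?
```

Trace:
`items = [24, 23, 29, 20, 1]` → items = [24, 23, 29, 20, 1]
`items.extend([1, 10])` → items = [24, 23, 29, 20, 1, 1, 10]
`out = len(items)` → out = 7
So out = 7

Answer: 7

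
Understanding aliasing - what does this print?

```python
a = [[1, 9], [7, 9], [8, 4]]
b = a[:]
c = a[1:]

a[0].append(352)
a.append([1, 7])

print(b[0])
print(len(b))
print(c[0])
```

Key concept: slice with nested mutation.
Step by step:
`a = [[1, 9], [7, 9], [8, 4]]` → a = [[1, 9], [7, 9], [8, 4]]
`b = a[:]` → b = [[1, 9], [7, 9], [8, 4]]
`c = a[1:]` → c = [[7, 9], [8, 4]]
`a[0].append(352)` → a = [[1, 9, 352], [7, 9], [8, 4]]; b = [[1, 9, 352], [7, 9], [8, 4]]
`a.append([1, 7])` → a = [[1, 9, 352], [7, 9], [8, 4], [1, 7]]
`print(b[0])` → prints [1, 9, 352]
`print(len(b))` → prints 3
`print(c[0])` → prints [7, 9]

Answer:
[1, 9, 352]
3
[7, 9]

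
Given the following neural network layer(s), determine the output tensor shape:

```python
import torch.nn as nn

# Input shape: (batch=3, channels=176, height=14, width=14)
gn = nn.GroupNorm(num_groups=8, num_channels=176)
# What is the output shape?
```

Input: (3, 176, 14, 14) -> Output: (3, 176, 14, 14)

Answer: (3, 176, 14, 14)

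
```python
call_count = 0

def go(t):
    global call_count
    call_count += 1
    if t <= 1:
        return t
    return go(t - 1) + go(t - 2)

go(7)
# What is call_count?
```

Calls(t) = 1 + Calls(t-1) + Calls(t-2); Calls(0)=Calls(1)=1. For t=7 this gives 41.

Answer: 41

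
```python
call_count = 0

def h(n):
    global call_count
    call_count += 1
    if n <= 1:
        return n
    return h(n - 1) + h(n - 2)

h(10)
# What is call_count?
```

Calls(n) = 1 + Calls(n-1) + Calls(n-2); Calls(0)=Calls(1)=1. For n=10 this gives 177.

Answer: 177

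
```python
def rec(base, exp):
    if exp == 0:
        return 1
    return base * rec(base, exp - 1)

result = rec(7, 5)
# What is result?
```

rec(7, 5) = 7 * 7 * 7 * 7 * 7 = 16807

Answer: 16807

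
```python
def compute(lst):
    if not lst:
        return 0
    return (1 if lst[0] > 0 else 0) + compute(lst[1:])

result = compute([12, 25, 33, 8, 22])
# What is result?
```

Count of positive elements in [12, 25, 33, 8, 22] = 5

Answer: 5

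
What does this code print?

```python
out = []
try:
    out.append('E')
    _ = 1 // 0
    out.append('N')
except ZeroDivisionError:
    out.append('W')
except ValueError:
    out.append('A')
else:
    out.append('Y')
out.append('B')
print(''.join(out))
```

Execution trace: 'E' (try body) → 'W' (except ZeroDivisionError) → 'B' (after the try/except). Output: EWB

Answer: EWB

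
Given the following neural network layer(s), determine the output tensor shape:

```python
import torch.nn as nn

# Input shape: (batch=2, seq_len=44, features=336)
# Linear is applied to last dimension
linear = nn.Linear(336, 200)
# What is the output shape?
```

Input: (2, 44, 336) -> Output: (2, 44, 200)

Answer: (2, 44, 200)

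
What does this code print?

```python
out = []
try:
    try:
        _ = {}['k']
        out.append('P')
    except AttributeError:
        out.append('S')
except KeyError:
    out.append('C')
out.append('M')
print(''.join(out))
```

Execution trace: 'C' (outer except KeyError) → 'M' (after the try/except). Output: CM

Answer: CM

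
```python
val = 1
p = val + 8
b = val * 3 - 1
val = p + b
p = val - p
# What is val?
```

Trace:
`val = 1` → val = 1
`p = val + 8` → p = 9
`b = val * 3 - 1` → b = 2
`val = p + b` → val = 11
`p = val - p` → p = 2
So val = 11

Answer: 11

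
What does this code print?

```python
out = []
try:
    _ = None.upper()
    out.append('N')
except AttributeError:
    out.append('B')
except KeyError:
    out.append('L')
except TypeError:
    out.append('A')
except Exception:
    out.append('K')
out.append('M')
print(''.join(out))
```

Execution trace: 'B' (except AttributeError) → 'M' (after the try/except). Output: BM

Answer: BM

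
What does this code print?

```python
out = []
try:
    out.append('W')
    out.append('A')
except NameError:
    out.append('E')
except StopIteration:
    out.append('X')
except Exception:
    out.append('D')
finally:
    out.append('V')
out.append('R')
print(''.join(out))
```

Execution trace: 'W' (try body) → 'A' (try body, no exception) → 'V' (finally) → 'R' (after the try/except). Output: WAVR

Answer: WAVR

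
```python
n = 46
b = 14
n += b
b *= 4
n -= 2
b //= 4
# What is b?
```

Trace:
`n = 46` → n = 46
`b = 14` → b = 14
`n += b` → n = 60
`b *= 4` → b = 56
`n -= 2` → n = 58
`b //= 4` → b = 14
So b = 14

Answer: 14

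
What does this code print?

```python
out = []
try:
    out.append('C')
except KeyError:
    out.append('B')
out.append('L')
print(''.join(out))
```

Execution trace: 'C' (try body, no exception) → 'L' (after the try/except). Output: CL

Answer: CL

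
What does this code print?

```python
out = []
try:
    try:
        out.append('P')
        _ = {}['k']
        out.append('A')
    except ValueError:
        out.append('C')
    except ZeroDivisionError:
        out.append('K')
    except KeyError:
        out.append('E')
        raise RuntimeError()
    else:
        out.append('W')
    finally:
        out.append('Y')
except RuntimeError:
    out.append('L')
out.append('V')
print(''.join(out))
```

Execution trace: 'P' (inner try body) → 'E' (inner except KeyError) → 'Y' (inner finally) → 'L' (outer except RuntimeError) → 'V' (after the try/except). Output: PEYLV

Answer: PEYLV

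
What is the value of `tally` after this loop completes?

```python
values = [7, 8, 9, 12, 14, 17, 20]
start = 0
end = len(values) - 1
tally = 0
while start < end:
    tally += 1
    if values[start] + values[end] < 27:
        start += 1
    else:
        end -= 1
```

Steps to find pair summing to 27
`tally` takes the values: 0 → 1 → 2 → 3 → 4 → 5 → 6

Answer: 6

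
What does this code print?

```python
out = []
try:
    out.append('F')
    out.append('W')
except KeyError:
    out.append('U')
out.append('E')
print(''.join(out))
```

Execution trace: 'F' (try body) → 'W' (try body, no exception) → 'E' (after the try/except). Output: FWE

Answer: FWE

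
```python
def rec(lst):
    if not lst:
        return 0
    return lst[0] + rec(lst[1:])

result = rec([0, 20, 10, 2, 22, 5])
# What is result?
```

0 + 20 + 10 + 2 + 22 + 5 + 0 = 59

Answer: 59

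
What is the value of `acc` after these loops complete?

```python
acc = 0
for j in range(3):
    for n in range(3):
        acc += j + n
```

Sum of all j+n for j,n in 3x3
`acc` takes the values: 0 → 1 → 3 → 4 → 6 → 9 → 11 → 14 → 18

Answer: 18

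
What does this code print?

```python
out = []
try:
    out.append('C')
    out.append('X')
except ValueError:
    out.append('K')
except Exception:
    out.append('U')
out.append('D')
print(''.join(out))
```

Execution trace: 'C' (try body) → 'X' (try body, no exception) → 'D' (after the try/except). Output: CXD

Answer: CXD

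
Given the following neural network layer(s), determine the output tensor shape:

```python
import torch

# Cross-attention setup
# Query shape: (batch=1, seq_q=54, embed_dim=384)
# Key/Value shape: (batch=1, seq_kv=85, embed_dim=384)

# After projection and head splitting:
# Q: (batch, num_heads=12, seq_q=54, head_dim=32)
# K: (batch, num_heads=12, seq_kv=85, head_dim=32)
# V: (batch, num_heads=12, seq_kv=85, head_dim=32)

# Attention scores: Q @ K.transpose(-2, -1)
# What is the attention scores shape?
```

Input: (1, 54, 384) -> Output: (1, 12, 54, 85)

Answer: (1, 12, 54, 85)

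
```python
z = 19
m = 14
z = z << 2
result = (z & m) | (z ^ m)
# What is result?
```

Trace:
`z = 19` → z = 19
`m = 14` → m = 14
`z = z << 2` → z = 76
`result = (z & m) | (z ^ m)` → result = 78
So result = 78

Answer: 78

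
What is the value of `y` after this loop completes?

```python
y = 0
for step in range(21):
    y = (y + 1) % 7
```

Increment mod 7, 21 times = 0
`y` takes the values: 0 → 1 → 2 → 3 → 4 → 5 → 6 → 0 → 1 → 2 → 3 → 4 → 5 → 6 → 0 → 1 → 2 → 3 → 4 → 5 → 6 → 0

Answer: 0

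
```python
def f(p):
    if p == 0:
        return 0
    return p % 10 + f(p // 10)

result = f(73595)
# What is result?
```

Sum of digits of 73595: 5 + 9 + 5 + 3 + 7 = 29

Answer: 29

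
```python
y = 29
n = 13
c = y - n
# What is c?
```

Trace:
`y = 29` → y = 29
`n = 13` → n = 13
`c = y - n` → c = 16
So c = 16

Answer: 16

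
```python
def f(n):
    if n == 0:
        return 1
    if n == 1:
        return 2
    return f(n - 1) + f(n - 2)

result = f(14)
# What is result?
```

Build up from base cases: f(0)=1, f(1)=2, f(2)=3, f(3)=5, f(4)=8, f(5)=13, f(6)=21, ..., f(14)=987

Answer: 987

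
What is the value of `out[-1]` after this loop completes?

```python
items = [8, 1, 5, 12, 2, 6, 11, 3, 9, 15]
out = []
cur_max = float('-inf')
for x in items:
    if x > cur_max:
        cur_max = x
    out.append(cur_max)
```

Running max ends at 15
`out` takes the values: [] → [8] → [8, 8] → [8, 8, 8] → [8, 8, 8, 12] → [8, 8, 8, 12, 12] → [8, 8, 8, 12, 12, 12] → [8, 8, 8, 12, 12, 12, 12] → [8, 8, 8, 12, 12, 12, 12, 12] → [8, 8, 8, 12, 12, 12, 12, 12, 12] → [8, 8, 8, 12, 12, 12, 12, 12, 12, 15]
So `out[-1]` = 15

Answer: 15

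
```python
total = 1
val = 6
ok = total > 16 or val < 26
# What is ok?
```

Trace:
`total = 1` → total = 1
`val = 6` → val = 6
`ok = total > 16 or val < 26` → ok = True
So ok = True

Answer: True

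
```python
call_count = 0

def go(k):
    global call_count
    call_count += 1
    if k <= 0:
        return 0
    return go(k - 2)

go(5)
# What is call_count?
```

Linear recursion stepping by 2: 4 calls from k=5 down to ≤0.

Answer: 4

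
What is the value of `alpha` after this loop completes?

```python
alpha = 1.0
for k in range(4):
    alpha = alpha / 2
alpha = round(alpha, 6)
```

Halving LR 4 times: 1 / 2^4
`alpha` takes the values: 1.0 → 0.5 → 0.25 → 0.125 → 0.0625

Answer: 0.0625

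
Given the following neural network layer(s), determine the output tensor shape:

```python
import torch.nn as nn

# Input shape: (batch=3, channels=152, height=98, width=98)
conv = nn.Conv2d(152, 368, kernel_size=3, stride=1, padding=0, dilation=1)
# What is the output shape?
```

Input: (3, 152, 98, 98) -> Output: (3, 368, 96, 96)

Answer: (3, 368, 96, 96)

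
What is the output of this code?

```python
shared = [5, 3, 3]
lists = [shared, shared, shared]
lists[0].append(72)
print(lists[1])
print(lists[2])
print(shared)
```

Key concept: list of same reference.
Step by step:
`shared = [5, 3, 3]` → shared = [5, 3, 3]
`lists = [shared, shared, shared]` → lists = [[5, 3, 3], [5, 3, 3], [5, 3, 3]]
`lists[0].append(72)` → shared = [5, 3, 3, 72]; lists = [[5, 3, 3, 72], [5, 3, 3, 72], [5, 3, 3, 72]]
`print(lists[1])` → prints [5, 3, 3, 72]
`print(lists[2])` → prints [5, 3, 3, 72]
`print(shared)` → prints [5, 3, 3, 72]

Answer:
[5, 3, 3, 72]
[5, 3, 3, 72]
[5, 3, 3, 72]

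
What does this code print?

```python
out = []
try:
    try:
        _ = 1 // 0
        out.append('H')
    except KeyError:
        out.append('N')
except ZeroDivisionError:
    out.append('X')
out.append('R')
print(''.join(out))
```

Execution trace: 'X' (outer except ZeroDivisionError) → 'R' (after the try/except). Output: XR

Answer: XR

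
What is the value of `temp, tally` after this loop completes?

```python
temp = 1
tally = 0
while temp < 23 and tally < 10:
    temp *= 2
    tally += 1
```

Double until >= 23 or 10 iterations
`temp, tally` takes the values: (1, 0) → (2, 0) → (2, 1) → (4, 1) → (4, 2) → (8, 2) → (8, 3) → (16, 3) → (16, 4) → (32, 4) → (32, 5)

Answer: 32, 5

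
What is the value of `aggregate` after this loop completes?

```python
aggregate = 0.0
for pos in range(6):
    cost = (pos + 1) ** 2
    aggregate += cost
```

Sum of squared losses 1² + 2² + ... + 6²
`aggregate` takes the values: 0.0 → 1.0 → 5.0 → 14.0 → 30.0 → 55.0 → 91.0

Answer: 91.0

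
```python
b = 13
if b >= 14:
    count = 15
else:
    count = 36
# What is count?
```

Trace:
`b = 13` → b = 13
`if b >= 14: ...` → b >= 14 is False, take else branch → count = 36
So count = 36

Answer: 36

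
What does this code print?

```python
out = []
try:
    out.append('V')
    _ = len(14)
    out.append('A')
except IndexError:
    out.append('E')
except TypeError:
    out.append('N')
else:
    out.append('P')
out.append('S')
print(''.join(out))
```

Execution trace: 'V' (try body) → 'N' (except TypeError) → 'S' (after the try/except). Output: VNS

Answer: VNS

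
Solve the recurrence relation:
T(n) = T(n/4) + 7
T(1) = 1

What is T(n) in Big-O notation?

Each step divides n by 4 and adds 7. After log_4(n) steps we reach T(1)=1. So T(n) = 7·log_4(n) + 1 = O(log n).

Answer: O(log n)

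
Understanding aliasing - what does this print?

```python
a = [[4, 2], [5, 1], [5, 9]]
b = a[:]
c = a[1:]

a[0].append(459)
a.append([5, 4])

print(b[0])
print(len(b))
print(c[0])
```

Key concept: slice with nested mutation.
Step by step:
`a = [[4, 2], [5, 1], [5, 9]]` → a = [[4, 2], [5, 1], [5, 9]]
`b = a[:]` → b = [[4, 2], [5, 1], [5, 9]]
`c = a[1:]` → c = [[5, 1], [5, 9]]
`a[0].append(459)` → a = [[4, 2, 459], [5, 1], [5, 9]]; b = [[4, 2, 459], [5, 1], [5, 9]]
`a.append([5, 4])` → a = [[4, 2, 459], [5, 1], [5, 9], [5, 4]]
`print(b[0])` → prints [4, 2, 459]
`print(len(b))` → prints 3
`print(c[0])` → prints [5, 1]

Answer:
[4, 2, 459]
3
[5, 1]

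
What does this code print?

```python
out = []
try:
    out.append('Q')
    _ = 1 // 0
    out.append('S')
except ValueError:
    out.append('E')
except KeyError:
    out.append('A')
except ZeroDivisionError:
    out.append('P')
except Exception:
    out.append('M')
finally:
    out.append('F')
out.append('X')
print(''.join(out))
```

Execution trace: 'Q' (try body) → 'P' (except ZeroDivisionError) → 'F' (finally) → 'X' (after the try/except). Output: QPFX

Answer: QPFX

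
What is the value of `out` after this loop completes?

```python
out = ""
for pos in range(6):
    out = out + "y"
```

Repeat 'y' 6 times
`out` takes the values: "" → "y" → "yy" → "yyy" → "yyyy" → "yyyyy" → "yyyyyy"

Answer: "yyyyyy"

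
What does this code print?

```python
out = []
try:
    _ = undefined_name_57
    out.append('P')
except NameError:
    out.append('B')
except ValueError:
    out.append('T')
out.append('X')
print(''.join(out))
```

Execution trace: 'B' (except NameError) → 'X' (after the try/except). Output: BX

Answer: BX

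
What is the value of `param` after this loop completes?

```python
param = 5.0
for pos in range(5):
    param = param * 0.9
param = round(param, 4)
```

Exponential decay: 5.0 * 0.9^5
`param` takes the values: 5.0 → 4.5 → 4.05 → 3.645 → 3.2805 → 2.95245 → 2.9525

Answer: 2.9525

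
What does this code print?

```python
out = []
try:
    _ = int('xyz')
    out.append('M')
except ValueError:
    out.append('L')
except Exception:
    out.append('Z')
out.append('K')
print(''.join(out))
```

Execution trace: 'L' (except ValueError) → 'K' (after the try/except). Output: LK

Answer: LK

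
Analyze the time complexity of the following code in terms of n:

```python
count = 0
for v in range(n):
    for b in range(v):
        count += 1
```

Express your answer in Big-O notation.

Each loop level contributes: n × n. Multiplying the contributions gives O(n^2).

Answer: O(n^2)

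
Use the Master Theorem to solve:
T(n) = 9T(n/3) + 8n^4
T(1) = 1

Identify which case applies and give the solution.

a=9, b=3, f(n)=8n^4. log_3(9) = 2. Since c=4 > 2 and the regularity condition holds (9(n/3)^4 = (9/3^4)n^4 with 9/3^4 < 1), Case 3 applies: T(n) = Θ(f(n)) = O(n^4).

Answer: O(n^4) - Case 3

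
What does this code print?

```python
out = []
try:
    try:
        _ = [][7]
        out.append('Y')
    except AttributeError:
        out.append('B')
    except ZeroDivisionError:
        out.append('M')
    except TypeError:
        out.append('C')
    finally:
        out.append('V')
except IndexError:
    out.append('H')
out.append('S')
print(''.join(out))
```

Execution trace: 'V' (finally) → 'H' (outer except IndexError) → 'S' (after the try/except). Output: VHS

Answer: VHS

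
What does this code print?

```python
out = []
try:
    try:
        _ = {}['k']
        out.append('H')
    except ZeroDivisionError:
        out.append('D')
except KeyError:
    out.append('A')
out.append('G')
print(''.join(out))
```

Execution trace: 'A' (outer except KeyError) → 'G' (after the try/except). Output: AG

Answer: AG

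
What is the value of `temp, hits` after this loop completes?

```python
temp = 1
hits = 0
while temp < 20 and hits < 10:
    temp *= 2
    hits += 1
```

Double until >= 20 or 10 iterations
`temp, hits` takes the values: (1, 0) → (2, 0) → (2, 1) → (4, 1) → (4, 2) → (8, 2) → (8, 3) → (16, 3) → (16, 4) → (32, 4) → (32, 5)

Answer: 32, 5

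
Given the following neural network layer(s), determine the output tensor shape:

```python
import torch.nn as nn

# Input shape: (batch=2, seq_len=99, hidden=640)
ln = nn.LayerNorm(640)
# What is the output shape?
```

Input: (2, 99, 640) -> Output: (2, 99, 640)

Answer: (2, 99, 640)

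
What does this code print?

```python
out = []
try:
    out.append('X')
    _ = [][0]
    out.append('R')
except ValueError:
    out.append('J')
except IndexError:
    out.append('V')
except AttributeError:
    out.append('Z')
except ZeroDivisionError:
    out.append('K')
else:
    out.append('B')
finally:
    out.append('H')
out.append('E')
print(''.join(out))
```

Execution trace: 'X' (try body) → 'V' (except IndexError) → 'H' (finally) → 'E' (after the try/except). Output: XVHE

Answer: XVHE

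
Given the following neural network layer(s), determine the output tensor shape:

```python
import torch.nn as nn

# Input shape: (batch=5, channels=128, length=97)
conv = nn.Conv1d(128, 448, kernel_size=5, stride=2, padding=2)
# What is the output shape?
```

Input: (5, 128, 97) -> Output: (5, 448, 49)

Answer: (5, 448, 49)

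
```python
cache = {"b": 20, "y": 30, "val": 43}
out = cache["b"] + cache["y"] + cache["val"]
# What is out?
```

Trace:
`cache = {"b": 20, "y": 30, "val": 43}` → cache = {'b': 20, 'y': 30, 'val': 43}
`out = cache["b"] + cache["y"] + cache["val"]` → out = 93
So out = 93

Answer: 93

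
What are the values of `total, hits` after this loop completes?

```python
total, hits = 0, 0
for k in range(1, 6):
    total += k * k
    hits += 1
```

Sum of squares and count
`total, hits` takes the values: (0, 0) → (1, 0) → (1, 1) → (5, 1) → (5, 2) → (14, 2) → (14, 3) → (30, 3) → (30, 4) → (55, 4) → (55, 5)

Answer: 55, 5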